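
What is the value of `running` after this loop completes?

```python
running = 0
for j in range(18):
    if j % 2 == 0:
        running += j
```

Sum of even numbers 0 to 17
`running` takes the values: 0 → 2 → 6 → 12 → 20 → 30 → 42 → 56 → 72

Answer: 72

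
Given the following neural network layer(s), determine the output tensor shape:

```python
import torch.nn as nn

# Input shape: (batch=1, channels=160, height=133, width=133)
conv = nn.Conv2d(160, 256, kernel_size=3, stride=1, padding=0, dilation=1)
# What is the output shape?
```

Input: (1, 160, 133, 133) -> Output: (1, 256, 131, 131)

Answer: (1, 256, 131, 131)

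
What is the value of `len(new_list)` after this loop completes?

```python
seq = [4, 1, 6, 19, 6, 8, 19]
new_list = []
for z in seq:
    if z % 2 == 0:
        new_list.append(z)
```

Count even numbers in [4, 1, 6, 19, 6, 8, 19]
`new_list` takes the values: [] → [4] → [4, 6] → [4, 6, 6] → [4, 6, 6, 8]
So `len(new_list)` = 4

Answer: 4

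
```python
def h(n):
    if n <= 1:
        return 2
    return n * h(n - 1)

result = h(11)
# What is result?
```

h(11) = 11 * 10 * 9 * 8 * 7 * 6 * 5 * 4 * 3 * 2 * 2 = 79833600

Answer: 79833600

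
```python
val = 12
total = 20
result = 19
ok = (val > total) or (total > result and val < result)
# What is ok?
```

Trace:
`val = 12` → val = 12
`total = 20` → total = 20
`result = 19` → result = 19
`ok = (val > total) or (total > result and val < result)` → ok = True
So ok = True

Answer: True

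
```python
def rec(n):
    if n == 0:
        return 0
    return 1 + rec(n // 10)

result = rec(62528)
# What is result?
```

Count of digits of 62528: 5

Answer: 5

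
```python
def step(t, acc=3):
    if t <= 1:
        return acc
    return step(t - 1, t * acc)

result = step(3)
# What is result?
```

Accumulator trace (n, acc): (3, 3) -> (2, 9) -> (1, 18) -> return 18

Answer: 18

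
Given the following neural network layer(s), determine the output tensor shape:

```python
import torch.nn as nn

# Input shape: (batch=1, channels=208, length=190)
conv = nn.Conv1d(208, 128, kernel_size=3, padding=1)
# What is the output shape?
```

Input: (1, 208, 190) -> Output: (1, 128, 190)

Answer: (1, 128, 190)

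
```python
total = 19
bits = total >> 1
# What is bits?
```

Trace:
`total = 19` → total = 19
`bits = total >> 1` → bits = 9
So bits = 9

Answer: 9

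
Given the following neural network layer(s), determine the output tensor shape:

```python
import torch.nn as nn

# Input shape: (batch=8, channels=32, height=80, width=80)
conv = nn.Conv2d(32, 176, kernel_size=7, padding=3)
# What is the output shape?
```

Input: (8, 32, 80, 80) -> Output: (8, 176, 80, 80)

Answer: (8, 176, 80, 80)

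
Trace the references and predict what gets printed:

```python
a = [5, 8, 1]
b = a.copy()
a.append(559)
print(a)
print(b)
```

Key concept: list.copy() creates independent copy.
Step by step:
`a = [5, 8, 1]` → a = [5, 8, 1]
`b = a.copy()` → b = [5, 8, 1]
`a.append(559)` → a = [5, 8, 1, 559]
`print(a)` → prints [5, 8, 1, 559]
`print(b)` → prints [5, 8, 1]

Answer:
[5, 8, 1, 559]
[5, 8, 1]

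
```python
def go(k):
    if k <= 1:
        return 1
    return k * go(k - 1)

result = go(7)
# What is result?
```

go(7) = 7 * 6 * 5 * 4 * 3 * 2 * 1 = 5040

Answer: 5040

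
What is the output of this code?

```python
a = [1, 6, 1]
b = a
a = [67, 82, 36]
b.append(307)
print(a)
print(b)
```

Key concept: rebinding vs mutation: a is rebound to a new list, b still points at the original.
Step by step:
`a = [1, 6, 1]` → a = [1, 6, 1]
`b = a` → b = [1, 6, 1] (same object as a)
`a = [67, 82, 36]` → a = [67, 82, 36]
`b.append(307)` → b = [1, 6, 1, 307]
`print(a)` → prints [67, 82, 36]
`print(b)` → prints [1, 6, 1, 307]

Answer:
[67, 82, 36]
[1, 6, 1, 307]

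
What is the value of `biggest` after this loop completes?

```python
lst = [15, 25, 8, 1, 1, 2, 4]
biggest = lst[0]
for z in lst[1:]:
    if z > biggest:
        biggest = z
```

Maximum of [15, 25, 8, 1, 1, 2, 4]
`biggest` takes the values: 15 → 25

Answer: 25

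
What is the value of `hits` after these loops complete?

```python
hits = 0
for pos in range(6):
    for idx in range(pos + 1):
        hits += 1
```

Triangle: 1 + 2 + ... + 6
`hits` takes the values: 0 → 1 → 2 → 3 → 4 → 5 → 6 → 7 → 8 → 9 → 10 → 11 → 12 → 13 → 14 → 15 → 16 → 17 → 18 → 19 → 20 → 21

Answer: 21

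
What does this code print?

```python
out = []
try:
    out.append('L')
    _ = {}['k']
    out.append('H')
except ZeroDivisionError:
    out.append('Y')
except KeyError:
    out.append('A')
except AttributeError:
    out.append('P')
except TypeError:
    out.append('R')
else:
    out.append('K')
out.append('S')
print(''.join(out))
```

Execution trace: 'L' (try body) → 'A' (except KeyError) → 'S' (after the try/except). Output: LAS

Answer: LAS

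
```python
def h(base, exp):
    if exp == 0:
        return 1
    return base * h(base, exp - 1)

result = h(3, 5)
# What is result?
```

h(3, 5) = 3 * 3 * 3 * 3 * 3 = 243

Answer: 243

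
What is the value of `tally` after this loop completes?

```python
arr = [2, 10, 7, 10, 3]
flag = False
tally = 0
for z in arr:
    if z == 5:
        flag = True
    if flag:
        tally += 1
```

Count elements after first 5 in [2, 10, 7, 10, 3]
`tally` takes the values: 0

Answer: 0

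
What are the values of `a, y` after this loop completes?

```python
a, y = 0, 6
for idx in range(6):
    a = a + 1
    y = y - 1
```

a goes 0→6, y goes 6→0
`a, y` takes the values: (0, 6) → (1, 6) → (1, 5) → (2, 5) → (2, 4) → (3, 4) → (3, 3) → (4, 3) → (4, 2) → (5, 2) → (5, 1) → (6, 1) → (6, 0)

Answer: 6, 0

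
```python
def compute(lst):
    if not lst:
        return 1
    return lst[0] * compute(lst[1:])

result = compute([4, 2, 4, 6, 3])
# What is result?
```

Product over [4, 2, 4, 6, 3] = 4 * 2 * 4 * 6 * 3 = 576

Answer: 576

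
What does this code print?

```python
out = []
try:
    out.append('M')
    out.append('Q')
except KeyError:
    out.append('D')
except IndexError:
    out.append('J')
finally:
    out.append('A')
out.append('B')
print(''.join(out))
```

Execution trace: 'M' (try body) → 'Q' (try body, no exception) → 'A' (finally) → 'B' (after the try/except). Output: MQAB

Answer: MQAB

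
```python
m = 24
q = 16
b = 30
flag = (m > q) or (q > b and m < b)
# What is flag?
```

Trace:
`m = 24` → m = 24
`q = 16` → q = 16
`b = 30` → b = 30
`flag = (m > q) or (q > b and m < b)` → flag = True
So flag = True

Answer: True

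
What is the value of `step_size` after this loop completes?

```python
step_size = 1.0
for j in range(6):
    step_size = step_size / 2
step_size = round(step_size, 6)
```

Halving LR 6 times: 1 / 2^6
`step_size` takes the values: 1.0 → 0.5 → 0.25 → 0.125 → 0.0625 → 0.03125 → 0.015625

Answer: 0.015625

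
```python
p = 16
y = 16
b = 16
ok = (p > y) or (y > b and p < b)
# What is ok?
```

Trace:
`p = 16` → p = 16
`y = 16` → y = 16
`b = 16` → b = 16
`ok = (p > y) or (y > b and p < b)` → ok = False
So ok = False

Answer: False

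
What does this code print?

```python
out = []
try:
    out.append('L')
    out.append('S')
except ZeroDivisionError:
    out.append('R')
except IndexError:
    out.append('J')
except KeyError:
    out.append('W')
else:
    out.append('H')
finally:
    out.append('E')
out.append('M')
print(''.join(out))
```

Execution trace: 'L' (try body) → 'S' (try body, no exception) → 'H' (else) → 'E' (finally) → 'M' (after the try/except). Output: LSHEM

Answer: LSHEM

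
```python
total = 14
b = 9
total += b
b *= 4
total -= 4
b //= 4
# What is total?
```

Trace:
`total = 14` → total = 14
`b = 9` → b = 9
`total += b` → total = 23
`b *= 4` → b = 36
`total -= 4` → total = 19
`b //= 4` → b = 9
So total = 19

Answer: 19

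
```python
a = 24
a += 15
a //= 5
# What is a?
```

Trace:
`a = 24` → a = 24
`a += 15` → a = 39
`a //= 5` → a = 7
So a = 7

Answer: 7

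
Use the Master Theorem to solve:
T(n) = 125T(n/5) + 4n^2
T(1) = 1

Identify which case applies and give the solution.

a=125, b=5, f(n)=4n^2. log_5(125) = 3. Since c=2 < 3, Case 1 applies: T(n) = Θ(n^log_b(a)) = O(n^3).

Answer: O(n^3) - Case 1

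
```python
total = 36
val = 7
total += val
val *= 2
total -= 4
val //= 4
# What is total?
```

Trace:
`total = 36` → total = 36
`val = 7` → val = 7
`total += val` → total = 43
`val *= 2` → val = 14
`total -= 4` → total = 39
`val //= 4` → val = 3
So total = 39

Answer: 39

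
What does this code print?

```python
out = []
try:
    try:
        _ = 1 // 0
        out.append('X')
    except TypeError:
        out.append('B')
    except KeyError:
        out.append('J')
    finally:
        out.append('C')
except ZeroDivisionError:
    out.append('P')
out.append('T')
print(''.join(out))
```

Execution trace: 'C' (inner finally) → 'P' (outer except ZeroDivisionError) → 'T' (after the try/except). Output: CPT

Answer: CPT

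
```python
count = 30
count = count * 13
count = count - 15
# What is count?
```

Trace:
`count = 30` → count = 30
`count = count * 13` → count = 390
`count = count - 15` → count = 375
So count = 375

Answer: 375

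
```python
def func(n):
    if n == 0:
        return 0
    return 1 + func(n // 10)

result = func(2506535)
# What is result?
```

Count of digits of 2506535: 7

Answer: 7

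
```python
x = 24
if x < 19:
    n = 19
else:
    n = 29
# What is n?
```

Trace:
`x = 24` → x = 24
`if x < 19: ...` → x < 19 is False, take else branch → n = 29
So n = 29

Answer: 29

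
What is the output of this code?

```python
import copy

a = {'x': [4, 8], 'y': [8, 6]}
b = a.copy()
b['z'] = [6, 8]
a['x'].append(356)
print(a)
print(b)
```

Key concept: shallow copy of dict with mutable values.
Step by step:
`a = {'x': [4, 8], 'y': [8, 6]}` → a = {'x': [4, 8], 'y': [8, 6]}
`b = a.copy()` → b = {'x': [4, 8], 'y': [8, 6]}
`b['z'] = [6, 8]` → b = {'x': [4, 8], 'y': [8, 6], 'z': [6, 8]}
`a['x'].append(356)` → a = {'x': [4, 8, 356], 'y': [8, 6]}; b = {'x': [4, 8, 356], 'y': [8, 6], 'z': [6, 8]}
`print(a)` → prints {'x': [4, 8, 356], 'y': [8, 6]}
`print(b)` → prints {'x': [4, 8, 356], 'y': [8, 6], 'z': [6, 8]}

Answer:
{'x': [4, 8, 356], 'y': [8, 6]}
{'x': [4, 8, 356], 'y': [8, 6], 'z': [6, 8]}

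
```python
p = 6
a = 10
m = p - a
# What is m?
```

Trace:
`p = 6` → p = 6
`a = 10` → a = 10
`m = p - a` → m = -4
So m = -4

Answer: -4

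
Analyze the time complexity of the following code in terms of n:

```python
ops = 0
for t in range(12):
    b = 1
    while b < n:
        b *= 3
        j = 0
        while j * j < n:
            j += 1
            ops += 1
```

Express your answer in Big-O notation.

Each loop level contributes: 1 × log n × √n. Multiplying the contributions gives O(√n log n).

Answer: O(√n log n)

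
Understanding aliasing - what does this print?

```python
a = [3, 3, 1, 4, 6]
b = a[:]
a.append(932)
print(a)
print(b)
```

Key concept: slice [:] creates copy.
Step by step:
`a = [3, 3, 1, 4, 6]` → a = [3, 3, 1, 4, 6]
`b = a[:]` → b = [3, 3, 1, 4, 6]
`a.append(932)` → a = [3, 3, 1, 4, 6, 932]
`print(a)` → prints [3, 3, 1, 4, 6, 932]
`print(b)` → prints [3, 3, 1, 4, 6]

Answer:
[3, 3, 1, 4, 6, 932]
[3, 3, 1, 4, 6]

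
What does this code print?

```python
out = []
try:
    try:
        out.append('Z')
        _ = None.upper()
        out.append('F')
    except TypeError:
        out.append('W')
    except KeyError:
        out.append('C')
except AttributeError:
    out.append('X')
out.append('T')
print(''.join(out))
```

Execution trace: 'Z' (try body) → 'X' (outer except AttributeError) → 'T' (after the try/except). Output: ZXT

Answer: ZXT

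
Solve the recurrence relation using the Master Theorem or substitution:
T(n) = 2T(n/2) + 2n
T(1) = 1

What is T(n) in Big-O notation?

By Master Theorem: a=2, b=2, f(n)=2n. Since log_2(2) = 1 and f(n) = Θ(n^1), Case 2 applies. T(n) = O(n log n).

Answer: O(n log n)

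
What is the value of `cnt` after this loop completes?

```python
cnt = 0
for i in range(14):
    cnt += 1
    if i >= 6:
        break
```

Loop breaks when i reaches 6, cnt is 7
`cnt` takes the values: 0 → 1 → 2 → 3 → 4 → 5 → 6 → 7

Answer: 7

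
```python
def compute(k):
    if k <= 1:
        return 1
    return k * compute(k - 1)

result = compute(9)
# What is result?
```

compute(9) = 9 * 8 * 7 * 6 * 5 * 4 * 3 * 2 * 1 = 362880

Answer: 362880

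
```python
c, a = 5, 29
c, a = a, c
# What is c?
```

Trace:
`c, a = 5, 29` → c = 5; a = 29
`c, a = a, c` → c = 29; a = 5
So c = 29

Answer: 29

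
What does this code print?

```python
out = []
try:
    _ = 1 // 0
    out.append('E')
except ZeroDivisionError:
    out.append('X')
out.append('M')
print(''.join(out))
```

Execution trace: 'X' (except ZeroDivisionError) → 'M' (after the try/except). Output: XM

Answer: XM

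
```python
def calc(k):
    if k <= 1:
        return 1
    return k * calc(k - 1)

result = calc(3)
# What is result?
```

calc(3) = 3 * 2 * 1 = 6

Answer: 6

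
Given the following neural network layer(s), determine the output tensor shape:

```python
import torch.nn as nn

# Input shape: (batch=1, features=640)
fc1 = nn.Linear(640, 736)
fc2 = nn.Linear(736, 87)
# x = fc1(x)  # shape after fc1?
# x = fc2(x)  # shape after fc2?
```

Input: (1, 640) -> after fc1: (1, 736) -> Output: (1, 87)

Answer: (1, 87)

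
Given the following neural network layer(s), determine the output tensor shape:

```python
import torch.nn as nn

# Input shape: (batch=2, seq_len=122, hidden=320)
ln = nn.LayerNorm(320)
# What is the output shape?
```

Input: (2, 122, 320) -> Output: (2, 122, 320)

Answer: (2, 122, 320)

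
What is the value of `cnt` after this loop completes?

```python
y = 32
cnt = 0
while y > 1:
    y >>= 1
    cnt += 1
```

Count right shifts until 1
`cnt` takes the values: 0 → 1 → 2 → 3 → 4 → 5

Answer: 5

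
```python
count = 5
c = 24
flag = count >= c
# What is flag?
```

Trace:
`count = 5` → count = 5
`c = 24` → c = 24
`flag = count >= c` → flag = False
So flag = False

Answer: False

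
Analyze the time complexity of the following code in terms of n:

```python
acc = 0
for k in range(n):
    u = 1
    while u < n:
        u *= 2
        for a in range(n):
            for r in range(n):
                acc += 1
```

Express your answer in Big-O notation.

Each loop level contributes: n × log n × n × n. Multiplying the contributions gives O(n^3 log n).

Answer: O(n^3 log n)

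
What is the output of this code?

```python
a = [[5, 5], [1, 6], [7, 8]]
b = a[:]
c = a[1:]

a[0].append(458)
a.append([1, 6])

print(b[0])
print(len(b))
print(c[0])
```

Key concept: slice with nested mutation.
Step by step:
`a = [[5, 5], [1, 6], [7, 8]]` → a = [[5, 5], [1, 6], [7, 8]]
`b = a[:]` → b = [[5, 5], [1, 6], [7, 8]]
`c = a[1:]` → c = [[1, 6], [7, 8]]
`a[0].append(458)` → a = [[5, 5, 458], [1, 6], [7, 8]]; b = [[5, 5, 458], [1, 6], [7, 8]]
`a.append([1, 6])` → a = [[5, 5, 458], [1, 6], [7, 8], [1, 6]]
`print(b[0])` → prints [5, 5, 458]
`print(len(b))` → prints 3
`print(c[0])` → prints [1, 6]

Answer:
[5, 5, 458]
3
[1, 6]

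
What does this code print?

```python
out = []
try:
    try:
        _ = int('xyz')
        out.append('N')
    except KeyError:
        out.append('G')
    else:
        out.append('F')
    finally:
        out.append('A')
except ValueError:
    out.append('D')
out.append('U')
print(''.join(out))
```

Execution trace: 'A' (finally) → 'D' (outer except ValueError) → 'U' (after the try/except). Output: ADU

Answer: ADU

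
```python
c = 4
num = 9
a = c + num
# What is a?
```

Trace:
`c = 4` → c = 4
`num = 9` → num = 9
`a = c + num` → a = 13
So a = 13

Answer: 13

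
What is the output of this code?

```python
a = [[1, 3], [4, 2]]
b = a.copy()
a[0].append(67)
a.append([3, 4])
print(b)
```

Key concept: shallow copy with nested lists.
Step by step:
`a = [[1, 3], [4, 2]]` → a = [[1, 3], [4, 2]]
`b = a.copy()` → b = [[1, 3], [4, 2]]
`a[0].append(67)` → a = [[1, 3, 67], [4, 2]]; b = [[1, 3, 67], [4, 2]]
`a.append([3, 4])` → a = [[1, 3, 67], [4, 2], [3, 4]]
`print(b)` → prints [[1, 3, 67], [4, 2]]

Answer: [[1, 3, 67], [4, 2]]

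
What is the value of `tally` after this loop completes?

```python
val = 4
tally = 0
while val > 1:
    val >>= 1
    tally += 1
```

Count right shifts until 1
`tally` takes the values: 0 → 1 → 2

Answer: 2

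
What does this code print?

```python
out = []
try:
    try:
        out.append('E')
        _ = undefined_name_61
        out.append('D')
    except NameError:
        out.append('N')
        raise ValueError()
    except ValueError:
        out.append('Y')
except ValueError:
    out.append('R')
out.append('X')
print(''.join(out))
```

Execution trace: 'E' (inner try body) → 'N' (inner except NameError) → 'R' (outer except ValueError) → 'X' (after the try/except). Output: ENRX

Answer: ENRX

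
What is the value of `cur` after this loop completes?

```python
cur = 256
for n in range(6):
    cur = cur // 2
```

Halve 6 times: 256 // 2^6 = 4
`cur` takes the values: 256 → 128 → 64 → 32 → 16 → 8 → 4

Answer: 4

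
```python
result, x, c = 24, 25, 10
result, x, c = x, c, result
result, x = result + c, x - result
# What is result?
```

Trace:
`result, x, c = 24, 25, 10` → result = 24; x = 25; c = 10
`result, x, c = x, c, result` → result = 25; x = 10; c = 24
`result, x = result + c, x - result` → result = 49; x = -15
So result = 49

Answer: 49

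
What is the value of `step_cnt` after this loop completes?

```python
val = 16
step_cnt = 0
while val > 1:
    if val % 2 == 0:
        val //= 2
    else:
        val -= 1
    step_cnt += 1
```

Steps to reduce 16 to 1
`step_cnt` takes the values: 0 → 1 → 2 → 3 → 4

Answer: 4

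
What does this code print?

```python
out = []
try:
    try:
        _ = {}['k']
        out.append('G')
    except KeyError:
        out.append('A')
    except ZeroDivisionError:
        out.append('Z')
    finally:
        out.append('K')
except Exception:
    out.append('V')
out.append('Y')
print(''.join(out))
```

Execution trace: 'A' (inner except KeyError) → 'K' (inner finally) → 'Y' (after the try/except). Output: AKY

Answer: AKY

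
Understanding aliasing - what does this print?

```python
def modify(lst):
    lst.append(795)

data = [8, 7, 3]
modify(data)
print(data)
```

Key concept: function modifies passed list.
Step by step:
`data = [8, 7, 3]` → data = [8, 7, 3]
`modify(data)` → data = [8, 7, 3, 795]
`print(data)` → prints [8, 7, 3, 795]

Answer: [8, 7, 3, 795]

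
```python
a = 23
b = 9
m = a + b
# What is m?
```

Trace:
`a = 23` → a = 23
`b = 9` → b = 9
`m = a + b` → m = 32
So m = 32

Answer: 32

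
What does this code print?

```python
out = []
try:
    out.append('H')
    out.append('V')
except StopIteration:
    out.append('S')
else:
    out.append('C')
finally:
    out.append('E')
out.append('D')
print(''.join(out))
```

Execution trace: 'H' (try body) → 'V' (try body, no exception) → 'C' (else) → 'E' (finally) → 'D' (after the try/except). Output: HVCED

Answer: HVCED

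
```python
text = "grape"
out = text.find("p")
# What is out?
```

Trace:
`text = "grape"` → text = 'grape'
`out = text.find("p")` → out = 3
So out = 3

Answer: 3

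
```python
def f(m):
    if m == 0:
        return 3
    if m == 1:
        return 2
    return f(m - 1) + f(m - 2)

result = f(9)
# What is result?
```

Build up from base cases: f(0)=3, f(1)=2, f(2)=5, f(3)=7, f(4)=12, f(5)=19, f(6)=31, ..., f(9)=131

Answer: 131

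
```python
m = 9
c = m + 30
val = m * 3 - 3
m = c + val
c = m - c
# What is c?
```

Trace:
`m = 9` → m = 9
`c = m + 30` → c = 39
`val = m * 3 - 3` → val = 24
`m = c + val` → m = 63
`c = m - c` → c = 24
So c = 24

Answer: 24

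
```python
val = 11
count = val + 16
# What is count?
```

Trace:
`val = 11` → val = 11
`count = val + 16` → count = 27
So count = 27

Answer: 27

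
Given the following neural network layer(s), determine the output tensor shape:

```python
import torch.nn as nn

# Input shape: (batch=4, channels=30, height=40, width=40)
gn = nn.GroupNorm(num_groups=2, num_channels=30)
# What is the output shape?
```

Input: (4, 30, 40, 40) -> Output: (4, 30, 40, 40)

Answer: (4, 30, 40, 40)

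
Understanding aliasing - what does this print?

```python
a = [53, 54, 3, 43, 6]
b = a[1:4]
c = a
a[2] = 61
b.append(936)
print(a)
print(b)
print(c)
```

Key concept: slice vs alias.
Step by step:
`a = [53, 54, 3, 43, 6]` → a = [53, 54, 3, 43, 6]
`b = a[1:4]` → b = [54, 3, 43]
`c = a` → c = [53, 54, 3, 43, 6] (same object as a)
`a[2] = 61` → a = [53, 54, 61, 43, 6] (same object as c); c = [53, 54, 61, 43, 6] (same object as a)
`b.append(936)` → b = [54, 3, 43, 936]
`print(a)` → prints [53, 54, 61, 43, 6]
`print(b)` → prints [54, 3, 43, 936]
`print(c)` → prints [53, 54, 61, 43, 6]

Answer:
[53, 54, 61, 43, 6]
[54, 3, 43, 936]
[53, 54, 61, 43, 6]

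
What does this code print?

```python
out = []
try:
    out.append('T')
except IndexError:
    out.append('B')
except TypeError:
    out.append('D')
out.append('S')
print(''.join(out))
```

Execution trace: 'T' (try body, no exception) → 'S' (after the try/except). Output: TS

Answer: TS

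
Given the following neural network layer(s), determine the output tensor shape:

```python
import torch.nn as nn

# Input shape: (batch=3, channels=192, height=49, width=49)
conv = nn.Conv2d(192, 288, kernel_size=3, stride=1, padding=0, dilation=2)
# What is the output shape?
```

Input: (3, 192, 49, 49) -> Output: (3, 288, 45, 45)

Answer: (3, 288, 45, 45)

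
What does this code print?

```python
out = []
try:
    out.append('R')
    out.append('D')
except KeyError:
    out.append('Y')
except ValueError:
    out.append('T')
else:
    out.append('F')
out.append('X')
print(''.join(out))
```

Execution trace: 'R' (try body) → 'D' (try body, no exception) → 'F' (else) → 'X' (after the try/except). Output: RDFX

Answer: RDFX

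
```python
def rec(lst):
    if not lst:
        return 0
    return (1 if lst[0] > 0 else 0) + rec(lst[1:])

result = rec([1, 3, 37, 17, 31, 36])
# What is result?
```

Count of positive elements in [1, 3, 37, 17, 31, 36] = 6

Answer: 6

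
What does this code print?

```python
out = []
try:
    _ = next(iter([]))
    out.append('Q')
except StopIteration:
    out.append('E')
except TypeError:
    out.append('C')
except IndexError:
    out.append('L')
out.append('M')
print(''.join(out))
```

Execution trace: 'E' (except StopIteration) → 'M' (after the try/except). Output: EM

Answer: EM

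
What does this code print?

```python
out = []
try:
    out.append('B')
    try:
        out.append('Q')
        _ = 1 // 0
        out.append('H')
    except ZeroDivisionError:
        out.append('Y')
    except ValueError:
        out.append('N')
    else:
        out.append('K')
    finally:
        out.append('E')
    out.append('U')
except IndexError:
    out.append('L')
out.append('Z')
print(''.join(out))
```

Execution trace: 'B' (try body) → 'Q' (inner try body) → 'Y' (inner except ZeroDivisionError) → 'E' (inner finally) → 'U' (try body, no exception) → 'Z' (after the try/except). Output: BQYEUZ

Answer: BQYEUZ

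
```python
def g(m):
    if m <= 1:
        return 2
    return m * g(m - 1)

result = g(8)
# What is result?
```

g(8) = 8 * 7 * 6 * 5 * 4 * 3 * 2 * 2 = 80640

Answer: 80640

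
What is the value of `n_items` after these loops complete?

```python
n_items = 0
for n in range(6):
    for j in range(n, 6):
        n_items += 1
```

Upper triangle: 6 + 5 + ... + 1
`n_items` takes the values: 0 → 1 → 2 → 3 → 4 → 5 → 6 → 7 → 8 → 9 → 10 → 11 → 12 → 13 → 14 → 15 → 16 → 17 → 18 → 19 → 20 → 21

Answer: 21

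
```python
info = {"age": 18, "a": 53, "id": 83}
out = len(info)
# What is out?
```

Trace:
`info = {"age": 18, "a": 53, "id": 83}` → info = {'age': 18, 'a': 53, 'id': 83}
`out = len(info)` → out = 3
So out = 3

Answer: 3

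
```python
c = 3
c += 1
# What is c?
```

Trace:
`c = 3` → c = 3
`c += 1` → c = 4
So c = 4

Answer: 4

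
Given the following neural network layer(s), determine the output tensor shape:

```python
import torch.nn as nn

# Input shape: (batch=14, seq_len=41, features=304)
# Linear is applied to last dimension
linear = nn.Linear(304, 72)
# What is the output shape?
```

Input: (14, 41, 304) -> Output: (14, 41, 72)

Answer: (14, 41, 72)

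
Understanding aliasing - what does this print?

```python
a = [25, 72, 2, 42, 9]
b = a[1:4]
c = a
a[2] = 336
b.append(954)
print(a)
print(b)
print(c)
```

Key concept: slice vs alias.
Step by step:
`a = [25, 72, 2, 42, 9]` → a = [25, 72, 2, 42, 9]
`b = a[1:4]` → b = [72, 2, 42]
`c = a` → c = [25, 72, 2, 42, 9] (same object as a)
`a[2] = 336` → a = [25, 72, 336, 42, 9] (same object as c); c = [25, 72, 336, 42, 9] (same object as a)
`b.append(954)` → b = [72, 2, 42, 954]
`print(a)` → prints [25, 72, 336, 42, 9]
`print(b)` → prints [72, 2, 42, 954]
`print(c)` → prints [25, 72, 336, 42, 9]

Answer:
[25, 72, 336, 42, 9]
[72, 2, 42, 954]
[25, 72, 336, 42, 9]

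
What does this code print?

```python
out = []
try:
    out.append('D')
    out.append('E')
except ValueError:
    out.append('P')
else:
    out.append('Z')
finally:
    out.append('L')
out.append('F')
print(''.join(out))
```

Execution trace: 'D' (try body) → 'E' (try body, no exception) → 'Z' (else) → 'L' (finally) → 'F' (after the try/except). Output: DEZLF

Answer: DEZLF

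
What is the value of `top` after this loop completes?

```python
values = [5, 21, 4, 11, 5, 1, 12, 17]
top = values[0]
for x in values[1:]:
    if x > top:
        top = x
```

Maximum of [5, 21, 4, 11, 5, 1, 12, 17]
`top` takes the values: 5 → 21

Answer: 21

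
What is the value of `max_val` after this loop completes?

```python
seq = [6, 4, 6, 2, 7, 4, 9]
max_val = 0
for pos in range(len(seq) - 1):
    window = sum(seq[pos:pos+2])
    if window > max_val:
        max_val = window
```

Max sum of 2-element window in [6, 4, 6, 2, 7, 4, 9]
`max_val` takes the values: 0 → 10 → 11 → 13

Answer: 13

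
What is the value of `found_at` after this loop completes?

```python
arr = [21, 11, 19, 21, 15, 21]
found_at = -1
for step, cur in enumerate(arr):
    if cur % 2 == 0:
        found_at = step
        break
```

First even number index in [21, 11, 19, 21, 15, 21]
`found_at` takes the values: -1

Answer: -1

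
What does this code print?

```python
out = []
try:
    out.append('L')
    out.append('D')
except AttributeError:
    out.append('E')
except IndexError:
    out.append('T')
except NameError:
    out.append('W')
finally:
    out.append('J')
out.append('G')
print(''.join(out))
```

Execution trace: 'L' (try body) → 'D' (try body, no exception) → 'J' (finally) → 'G' (after the try/except). Output: LDJG

Answer: LDJG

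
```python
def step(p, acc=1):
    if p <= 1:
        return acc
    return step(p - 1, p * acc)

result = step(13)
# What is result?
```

Accumulator trace (n, acc): (13, 1) -> (12, 13) -> (11, 156) -> (10, 1716) -> (9, 17160) -> (8, 154440) -> (7, 1235520) -> (6, 8648640) -> (5, 51891840) -> (4, 259459200) -> (3, 1037836800) -> (2, 3113510400) -> (1, 6227020800) -> return 6227020800

Answer: 6227020800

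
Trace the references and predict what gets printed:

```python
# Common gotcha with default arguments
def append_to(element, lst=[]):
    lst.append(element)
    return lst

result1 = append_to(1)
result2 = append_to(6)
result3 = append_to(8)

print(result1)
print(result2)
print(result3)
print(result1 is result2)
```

Key concept: mutable default argument gotcha.
Step by step:
`result1 = append_to(1)` → result1 = [1]
`result2 = append_to(6)` → result1 = [1, 6] (same object as result2); result2 = [1, 6] (same object as result1)
`result3 = append_to(8)` → result1 = [1, 6, 8] (same object as result2, result3); result2 = [1, 6, 8] (same object as result1, result3); result3 = [1, 6, 8] (same object as result1, result2)
`print(result1)` → prints [1, 6, 8]
`print(result2)` → prints [1, 6, 8]
`print(result3)` → prints [1, 6, 8]
`print(result1 is result2)` → prints True

Answer:
[1, 6, 8]
[1, 6, 8]
[1, 6, 8]
True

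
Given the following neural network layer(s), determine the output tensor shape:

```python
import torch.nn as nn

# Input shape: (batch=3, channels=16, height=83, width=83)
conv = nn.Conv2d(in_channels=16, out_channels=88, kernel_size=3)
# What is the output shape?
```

Input: (3, 16, 83, 83) -> Output: (3, 88, 81, 81)

Answer: (3, 88, 81, 81)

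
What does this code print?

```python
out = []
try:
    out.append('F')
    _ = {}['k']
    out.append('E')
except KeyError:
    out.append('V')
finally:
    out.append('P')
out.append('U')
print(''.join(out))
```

Execution trace: 'F' (try body) → 'V' (except KeyError) → 'P' (finally) → 'U' (after the try/except). Output: FVPU

Answer: FVPU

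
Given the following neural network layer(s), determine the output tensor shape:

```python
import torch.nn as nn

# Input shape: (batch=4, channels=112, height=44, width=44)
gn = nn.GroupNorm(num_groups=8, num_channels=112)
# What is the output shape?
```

Input: (4, 112, 44, 44) -> Output: (4, 112, 44, 44)

Answer: (4, 112, 44, 44)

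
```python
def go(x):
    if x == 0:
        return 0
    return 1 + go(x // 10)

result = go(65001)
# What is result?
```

Count of digits of 65001: 5

Answer: 5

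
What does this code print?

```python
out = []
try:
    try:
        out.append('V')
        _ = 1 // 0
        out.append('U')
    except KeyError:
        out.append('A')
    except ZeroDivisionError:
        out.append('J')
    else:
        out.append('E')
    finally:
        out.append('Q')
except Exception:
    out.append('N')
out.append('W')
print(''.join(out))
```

Execution trace: 'V' (inner try body) → 'J' (inner except ZeroDivisionError) → 'Q' (inner finally) → 'W' (after the try/except). Output: VJQW

Answer: VJQW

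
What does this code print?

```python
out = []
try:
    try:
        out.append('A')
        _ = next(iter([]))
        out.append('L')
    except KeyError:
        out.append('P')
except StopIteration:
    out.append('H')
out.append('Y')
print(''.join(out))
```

Execution trace: 'A' (try body) → 'H' (outer except StopIteration) → 'Y' (after the try/except). Output: AHY

Answer: AHY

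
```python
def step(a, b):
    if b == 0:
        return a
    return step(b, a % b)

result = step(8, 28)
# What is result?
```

step(8, 28) -> step(28, 8) -> step(8, 4) -> step(4, 0) -> 4

Answer: 4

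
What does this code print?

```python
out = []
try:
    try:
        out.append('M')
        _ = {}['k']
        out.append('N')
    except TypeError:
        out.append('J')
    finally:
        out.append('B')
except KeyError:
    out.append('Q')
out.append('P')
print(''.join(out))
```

Execution trace: 'M' (try body) → 'B' (finally) → 'Q' (outer except KeyError) → 'P' (after the try/except). Output: MBQP

Answer: MBQP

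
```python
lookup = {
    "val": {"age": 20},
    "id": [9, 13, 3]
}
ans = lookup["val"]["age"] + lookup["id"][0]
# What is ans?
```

Trace:
`lookup = { ...` → lookup = {'val': {'age': 20}, 'id': [9, 13, 3]}
`ans = lookup["val"]["age"] + lookup["id"][0]` → ans = 29
So ans = 29

Answer: 29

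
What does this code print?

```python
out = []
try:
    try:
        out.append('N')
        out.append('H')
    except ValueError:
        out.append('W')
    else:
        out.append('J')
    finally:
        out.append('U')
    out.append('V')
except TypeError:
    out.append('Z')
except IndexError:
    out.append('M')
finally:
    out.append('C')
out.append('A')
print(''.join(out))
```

Execution trace: 'N' (inner try body) → 'H' (inner try body, no exception) → 'J' (inner else) → 'U' (inner finally) → 'V' (try body, no exception) → 'C' (finally) → 'A' (after the try/except). Output: NHJUVCA

Answer: NHJUVCA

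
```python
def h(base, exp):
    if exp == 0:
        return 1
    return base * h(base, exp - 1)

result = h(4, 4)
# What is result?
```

h(4, 4) = 4 * 4 * 4 * 4 = 256

Answer: 256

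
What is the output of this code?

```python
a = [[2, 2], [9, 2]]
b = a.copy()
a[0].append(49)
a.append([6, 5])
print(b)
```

Key concept: shallow copy with nested lists.
Step by step:
`a = [[2, 2], [9, 2]]` → a = [[2, 2], [9, 2]]
`b = a.copy()` → b = [[2, 2], [9, 2]]
`a[0].append(49)` → a = [[2, 2, 49], [9, 2]]; b = [[2, 2, 49], [9, 2]]
`a.append([6, 5])` → a = [[2, 2, 49], [9, 2], [6, 5]]
`print(b)` → prints [[2, 2, 49], [9, 2]]

Answer: [[2, 2, 49], [9, 2]]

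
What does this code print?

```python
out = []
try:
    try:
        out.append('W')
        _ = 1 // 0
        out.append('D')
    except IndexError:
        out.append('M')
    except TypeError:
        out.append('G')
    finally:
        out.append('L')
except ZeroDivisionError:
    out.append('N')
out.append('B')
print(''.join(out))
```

Execution trace: 'W' (try body) → 'L' (finally) → 'N' (outer except ZeroDivisionError) → 'B' (after the try/except). Output: WLNB

Answer: WLNB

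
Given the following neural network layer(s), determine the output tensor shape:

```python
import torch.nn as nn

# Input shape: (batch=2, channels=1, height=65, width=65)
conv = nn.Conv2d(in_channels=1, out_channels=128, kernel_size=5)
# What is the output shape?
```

Input: (2, 1, 65, 65) -> Output: (2, 128, 61, 61)

Answer: (2, 128, 61, 61)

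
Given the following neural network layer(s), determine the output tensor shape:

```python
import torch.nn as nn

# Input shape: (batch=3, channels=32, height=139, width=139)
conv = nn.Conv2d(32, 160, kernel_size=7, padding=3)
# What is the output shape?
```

Input: (3, 32, 139, 139) -> Output: (3, 160, 139, 139)

Answer: (3, 160, 139, 139)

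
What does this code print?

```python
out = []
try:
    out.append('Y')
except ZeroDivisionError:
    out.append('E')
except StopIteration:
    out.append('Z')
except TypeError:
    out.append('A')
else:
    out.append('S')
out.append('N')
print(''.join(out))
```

Execution trace: 'Y' (try body, no exception) → 'S' (else) → 'N' (after the try/except). Output: YSN

Answer: YSN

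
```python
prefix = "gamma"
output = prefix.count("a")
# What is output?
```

Trace:
`prefix = "gamma"` → prefix = 'gamma'
`output = prefix.count("a")` → output = 2
So output = 2

Answer: 2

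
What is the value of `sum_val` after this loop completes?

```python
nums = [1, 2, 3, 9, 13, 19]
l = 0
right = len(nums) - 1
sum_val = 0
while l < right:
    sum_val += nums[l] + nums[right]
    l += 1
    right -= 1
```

Sum of pairs from ends
`sum_val` takes the values: 0 → 20 → 35 → 47

Answer: 47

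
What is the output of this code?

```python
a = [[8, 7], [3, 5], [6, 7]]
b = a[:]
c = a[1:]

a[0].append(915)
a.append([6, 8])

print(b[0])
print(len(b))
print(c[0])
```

Key concept: slice with nested mutation.
Step by step:
`a = [[8, 7], [3, 5], [6, 7]]` → a = [[8, 7], [3, 5], [6, 7]]
`b = a[:]` → b = [[8, 7], [3, 5], [6, 7]]
`c = a[1:]` → c = [[3, 5], [6, 7]]
`a[0].append(915)` → a = [[8, 7, 915], [3, 5], [6, 7]]; b = [[8, 7, 915], [3, 5], [6, 7]]
`a.append([6, 8])` → a = [[8, 7, 915], [3, 5], [6, 7], [6, 8]]
`print(b[0])` → prints [8, 7, 915]
`print(len(b))` → prints 3
`print(c[0])` → prints [3, 5]

Answer:
[8, 7, 915]
3
[3, 5]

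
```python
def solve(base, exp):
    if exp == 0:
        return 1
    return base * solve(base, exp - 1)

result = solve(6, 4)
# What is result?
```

solve(6, 4) = 6 * 6 * 6 * 6 = 1296

Answer: 1296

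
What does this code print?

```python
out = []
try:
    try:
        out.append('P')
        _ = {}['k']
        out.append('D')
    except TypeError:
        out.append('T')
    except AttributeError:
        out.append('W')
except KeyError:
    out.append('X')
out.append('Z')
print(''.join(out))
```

Execution trace: 'P' (try body) → 'X' (outer except KeyError) → 'Z' (after the try/except). Output: PXZ

Answer: PXZ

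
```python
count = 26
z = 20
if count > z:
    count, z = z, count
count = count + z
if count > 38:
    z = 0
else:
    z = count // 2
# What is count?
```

Trace:
`count = 26` → count = 26
`z = 20` → z = 20
`if count > z: ...` → count > z is True → count = 20; z = 26
`count = count + z` → count = 46
`if count > 38: ...` → count > 38 is True → z = 0
So count = 46

Answer: 46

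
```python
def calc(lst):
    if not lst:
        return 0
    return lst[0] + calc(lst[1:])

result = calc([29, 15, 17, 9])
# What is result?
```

29 + 15 + 17 + 9 + 0 = 70

Answer: 70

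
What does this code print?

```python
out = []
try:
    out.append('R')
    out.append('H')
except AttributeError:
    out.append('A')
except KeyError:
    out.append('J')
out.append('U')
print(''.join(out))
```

Execution trace: 'R' (try body) → 'H' (try body, no exception) → 'U' (after the try/except). Output: RHU

Answer: RHU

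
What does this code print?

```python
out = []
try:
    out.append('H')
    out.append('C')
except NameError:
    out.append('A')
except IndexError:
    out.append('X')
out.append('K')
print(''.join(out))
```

Execution trace: 'H' (try body) → 'C' (try body, no exception) → 'K' (after the try/except). Output: HCK

Answer: HCK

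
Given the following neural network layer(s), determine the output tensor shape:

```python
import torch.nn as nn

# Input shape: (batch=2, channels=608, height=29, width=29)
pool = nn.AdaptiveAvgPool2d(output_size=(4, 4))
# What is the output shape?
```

Input: (2, 608, 29, 29) -> Output: (2, 608, 4, 4)

Answer: (2, 608, 4, 4)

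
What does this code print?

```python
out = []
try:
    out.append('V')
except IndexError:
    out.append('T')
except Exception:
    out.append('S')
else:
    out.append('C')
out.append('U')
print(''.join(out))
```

Execution trace: 'V' (try body, no exception) → 'C' (else) → 'U' (after the try/except). Output: VCU

Answer: VCU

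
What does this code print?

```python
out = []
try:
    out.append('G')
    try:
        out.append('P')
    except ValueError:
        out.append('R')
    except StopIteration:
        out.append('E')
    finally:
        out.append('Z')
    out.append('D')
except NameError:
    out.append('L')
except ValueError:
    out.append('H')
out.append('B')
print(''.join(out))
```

Execution trace: 'G' (try body) → 'P' (inner try body, no exception) → 'Z' (inner finally) → 'D' (try body, no exception) → 'B' (after the try/except). Output: GPZDB

Answer: GPZDB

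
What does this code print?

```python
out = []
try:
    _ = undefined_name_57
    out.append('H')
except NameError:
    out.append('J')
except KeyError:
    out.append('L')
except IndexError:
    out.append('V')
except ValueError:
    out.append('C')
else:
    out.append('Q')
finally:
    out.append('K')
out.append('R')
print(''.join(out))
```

Execution trace: 'J' (except NameError) → 'K' (finally) → 'R' (after the try/except). Output: JKR

Answer: JKR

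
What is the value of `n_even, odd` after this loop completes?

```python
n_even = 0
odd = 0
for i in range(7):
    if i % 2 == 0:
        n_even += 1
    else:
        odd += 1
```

Count evens and odds in range(7)
`n_even, odd` takes the values: (0, 0) → (1, 0) → (1, 1) → (2, 1) → (2, 2) → (3, 2) → (3, 3) → (4, 3)

Answer: 4, 3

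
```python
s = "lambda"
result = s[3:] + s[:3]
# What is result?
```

Trace:
`s = "lambda"` → s = 'lambda'
`result = s[3:] + s[:3]` → result = 'bdalam'
So result = 'bdalam'

Answer: 'bdalam'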